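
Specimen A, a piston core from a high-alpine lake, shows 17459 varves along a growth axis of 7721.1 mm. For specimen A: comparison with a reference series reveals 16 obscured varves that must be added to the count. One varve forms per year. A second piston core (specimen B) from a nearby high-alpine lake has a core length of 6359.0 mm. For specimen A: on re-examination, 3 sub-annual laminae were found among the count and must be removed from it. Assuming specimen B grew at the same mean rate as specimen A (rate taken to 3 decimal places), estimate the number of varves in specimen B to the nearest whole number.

Specimen A: adjusted count: 17459 − 3 + 16 = 17472 varves.
A: 7721.1 mm over 17472 years gives 7721.1 / 17472 ≈ 0.442 mm per year.
Specimen B: 6359.0 mm / 0.442 mm per year = 14386.88 years ≈ 14387 varves.

14387 varves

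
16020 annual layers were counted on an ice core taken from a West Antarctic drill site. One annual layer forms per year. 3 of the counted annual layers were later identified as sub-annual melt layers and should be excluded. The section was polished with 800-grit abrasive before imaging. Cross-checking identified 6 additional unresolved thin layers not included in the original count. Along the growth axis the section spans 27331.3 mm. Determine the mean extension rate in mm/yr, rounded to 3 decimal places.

Correcting the raw count gives 16020 − 3 + 6 = 16023 true annual layers.
Mean rate = 27331.3 mm / 16023 years ≈ 1.706 mm/yr.

1.706 mm/yr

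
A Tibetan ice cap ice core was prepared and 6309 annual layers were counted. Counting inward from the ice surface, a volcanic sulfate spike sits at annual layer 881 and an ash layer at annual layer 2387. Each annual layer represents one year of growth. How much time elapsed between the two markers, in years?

The two markers are separated by 2387 − 881 = 1506 annual layers.
One annual layer per year makes the interval 1506 years.

1506 years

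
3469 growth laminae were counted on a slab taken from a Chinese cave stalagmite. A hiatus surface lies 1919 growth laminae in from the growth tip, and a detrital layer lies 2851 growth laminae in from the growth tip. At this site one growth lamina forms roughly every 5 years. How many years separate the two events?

4660 years

2851 − 1919 = 932 growth laminae lie between the two events.
Multiplying by 5 years per growth lamina: 932 × 5 = 4660 years.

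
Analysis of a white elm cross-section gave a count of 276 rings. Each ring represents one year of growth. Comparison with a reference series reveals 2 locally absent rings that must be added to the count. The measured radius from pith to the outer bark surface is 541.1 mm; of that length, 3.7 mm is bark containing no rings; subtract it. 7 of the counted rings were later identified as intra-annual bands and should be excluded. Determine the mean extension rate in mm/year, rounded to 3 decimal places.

1.983 mm/year

After corrections the count is 276 − 7 + 2 = 271 rings.
The growth record spans 541.1 − 3.7 = 537.4 mm.
537.4 mm over 271 years gives 537.4 / 271 ≈ 1.983 mm/year.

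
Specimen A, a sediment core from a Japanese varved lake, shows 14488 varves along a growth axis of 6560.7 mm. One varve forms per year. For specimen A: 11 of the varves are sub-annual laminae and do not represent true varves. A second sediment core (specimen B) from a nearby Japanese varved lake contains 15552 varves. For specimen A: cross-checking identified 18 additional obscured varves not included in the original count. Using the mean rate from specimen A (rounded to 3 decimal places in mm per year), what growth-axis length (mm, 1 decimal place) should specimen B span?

7045.1 mm

Specimen A: correcting the raw count gives 14488 − 11 + 18 = 14495 true varves.
A: Mean rate = 6560.7 mm / 14495 years ≈ 0.453 mm per year.
B's length ≈ 0.453 × 15552 = 7045.1 mm.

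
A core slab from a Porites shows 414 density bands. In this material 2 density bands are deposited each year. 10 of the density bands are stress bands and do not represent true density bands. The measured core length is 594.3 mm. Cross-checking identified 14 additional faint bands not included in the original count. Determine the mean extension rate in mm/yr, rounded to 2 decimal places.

2.84 mm/yr

True density band count = 414 − 10 + 14 = 418.
418 density bands at 2 per year is 418 / 2 = 209 years.
Extension rate ≈ 594.3 / 209 = 2.84 mm/yr.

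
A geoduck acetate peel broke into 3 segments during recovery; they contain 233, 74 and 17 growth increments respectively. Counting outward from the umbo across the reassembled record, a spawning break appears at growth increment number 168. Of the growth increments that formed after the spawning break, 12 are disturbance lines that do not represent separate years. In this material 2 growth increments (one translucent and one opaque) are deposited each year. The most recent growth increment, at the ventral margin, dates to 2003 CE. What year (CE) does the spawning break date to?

1931 CE

Total growth increments = 233 + 74 + 17 = 324.
Between growth increment 168 and the ventral margin there are 324 − 168 = 156 growth increments.
156 − 12 false = 144 true growth increments after the spawning break.
With 2 growth increments per year, 144 / 2 = 72 years.
Counting back 72 years from 2003 CE places the spawning break in 2003 − 72 = 1931 CE.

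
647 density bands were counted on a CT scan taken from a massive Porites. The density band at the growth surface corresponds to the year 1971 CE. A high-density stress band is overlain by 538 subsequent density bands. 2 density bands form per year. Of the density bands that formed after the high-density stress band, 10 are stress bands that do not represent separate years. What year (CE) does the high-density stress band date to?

1707 CE

There are 538 density bands younger than the high-density stress band.
Excluding 10 false density bands: 538 − 10 = 528.
528 density bands at 2 per year is 528 / 2 = 264 years.
Counting back 264 years from 1971 CE places the high-density stress band in 1971 − 264 = 1707 CE.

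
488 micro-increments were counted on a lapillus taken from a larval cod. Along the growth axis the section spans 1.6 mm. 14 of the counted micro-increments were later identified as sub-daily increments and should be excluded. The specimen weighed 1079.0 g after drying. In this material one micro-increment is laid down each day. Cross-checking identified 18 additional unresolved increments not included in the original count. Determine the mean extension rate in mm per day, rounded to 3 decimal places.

0.003 mm per day

Adjusted count: 488 − 14 + 18 = 492 micro-increments.
Mean rate = 1.6 mm / 492 days ≈ 0.003 mm per day.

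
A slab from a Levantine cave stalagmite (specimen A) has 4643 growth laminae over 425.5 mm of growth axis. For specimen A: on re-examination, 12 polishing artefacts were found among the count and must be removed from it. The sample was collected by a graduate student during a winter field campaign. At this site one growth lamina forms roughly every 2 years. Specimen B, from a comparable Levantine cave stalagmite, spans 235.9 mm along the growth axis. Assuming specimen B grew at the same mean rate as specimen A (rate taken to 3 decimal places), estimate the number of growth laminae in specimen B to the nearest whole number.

Specimen A: correcting the raw count gives 4643 − 12 = 4631 true growth laminae.
Specimen A: multiplying by 2 years per growth lamina: 4631 × 2 = 9262 years.
A: Mean rate = 425.5 mm / 9262 years ≈ 0.046 mm/year.
For B, 235.9 / 0.046 = 5128.26 years; at 2 years per growth lamina that is 5128.26 / 2 ≈ 2564 growth laminae.

2564 growth laminae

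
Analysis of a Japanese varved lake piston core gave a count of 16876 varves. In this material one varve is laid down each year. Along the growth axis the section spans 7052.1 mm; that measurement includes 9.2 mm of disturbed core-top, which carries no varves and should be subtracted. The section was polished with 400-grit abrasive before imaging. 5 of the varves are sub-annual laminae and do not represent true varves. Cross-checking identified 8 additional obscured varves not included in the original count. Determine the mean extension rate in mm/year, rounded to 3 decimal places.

Adjusted count: 16876 − 5 + 8 = 16879 varves.
Net length = 7052.1 − 9.2 = 7042.9 mm.
Extension rate ≈ 7042.9 / 16879 = 0.417 mm/year.

0.417 mm/year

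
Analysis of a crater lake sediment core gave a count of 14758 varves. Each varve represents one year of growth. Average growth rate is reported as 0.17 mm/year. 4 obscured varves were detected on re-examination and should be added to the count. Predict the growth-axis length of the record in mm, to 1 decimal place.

True varve count = 14758 + 4 = 14762.
Predicted length = 0.17 mm/year × 14762 years = 2509.5 mm.

2509.5 mm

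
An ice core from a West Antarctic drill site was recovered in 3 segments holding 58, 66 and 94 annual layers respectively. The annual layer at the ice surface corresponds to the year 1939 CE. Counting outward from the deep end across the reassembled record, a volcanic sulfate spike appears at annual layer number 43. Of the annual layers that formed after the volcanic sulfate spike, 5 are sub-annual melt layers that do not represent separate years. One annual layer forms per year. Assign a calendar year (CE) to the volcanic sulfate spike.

Total annual layers = 58 + 66 + 94 = 218.
Between annual layer 43 and the ice surface there are 218 − 43 = 175 annual layers.
Removing the 5 false annual layers leaves 175 − 5 = 170 true annual layers beyond the volcanic sulfate spike.
Counting back 170 years from 1939 CE places the volcanic sulfate spike in 1939 − 170 = 1769 CE.

1769 CE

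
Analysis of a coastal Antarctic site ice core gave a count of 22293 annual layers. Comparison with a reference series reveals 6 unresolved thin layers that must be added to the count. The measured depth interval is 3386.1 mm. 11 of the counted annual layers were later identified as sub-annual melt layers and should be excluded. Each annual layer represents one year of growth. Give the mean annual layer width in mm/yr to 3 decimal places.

0.152 mm/yr

Adjusted count: 22293 − 11 + 6 = 22288 annual layers.
3386.1 mm over 22288 years gives 3386.1 / 22288 ≈ 0.152 mm/yr.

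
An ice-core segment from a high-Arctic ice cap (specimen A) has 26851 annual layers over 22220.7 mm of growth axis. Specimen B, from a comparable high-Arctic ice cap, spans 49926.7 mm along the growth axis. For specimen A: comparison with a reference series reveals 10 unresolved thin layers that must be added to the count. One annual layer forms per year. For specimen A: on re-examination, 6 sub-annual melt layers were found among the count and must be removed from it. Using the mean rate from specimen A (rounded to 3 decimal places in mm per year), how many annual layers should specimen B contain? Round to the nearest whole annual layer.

60371 annual layers

Specimen A: after corrections the count is 26851 − 6 + 10 = 26855 annual layers.
A: Extension rate ≈ 22220.7 / 26855 = 0.827 mm/year.
Specimen B: 49926.7 mm / 0.827 mm per year = 60370.86 years ≈ 60371 annual layers.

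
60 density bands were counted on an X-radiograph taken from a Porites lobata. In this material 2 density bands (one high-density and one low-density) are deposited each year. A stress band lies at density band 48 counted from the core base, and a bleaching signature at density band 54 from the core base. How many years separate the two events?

3 years

The two markers are separated by 54 − 48 = 6 density bands.
With 2 density bands per year, 6 / 2 = 3 years.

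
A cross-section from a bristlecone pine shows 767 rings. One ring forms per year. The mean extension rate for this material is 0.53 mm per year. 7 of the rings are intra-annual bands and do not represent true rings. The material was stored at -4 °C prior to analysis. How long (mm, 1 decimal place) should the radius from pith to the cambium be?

After corrections the count is 767 − 7 = 760 rings.
Predicted length = 0.53 mm/year × 760 years = 402.8 mm.

402.8 mm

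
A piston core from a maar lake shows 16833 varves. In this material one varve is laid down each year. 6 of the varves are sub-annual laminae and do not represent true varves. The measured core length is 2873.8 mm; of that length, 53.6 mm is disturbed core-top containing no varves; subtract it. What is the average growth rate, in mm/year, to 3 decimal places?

Adjusted count: 16833 − 6 = 16827 varves.
The growth record spans 2873.8 − 53.6 = 2820.2 mm.
2820.2 mm over 16827 years gives 2820.2 / 16827 ≈ 0.168 mm/year.

0.168 mm/year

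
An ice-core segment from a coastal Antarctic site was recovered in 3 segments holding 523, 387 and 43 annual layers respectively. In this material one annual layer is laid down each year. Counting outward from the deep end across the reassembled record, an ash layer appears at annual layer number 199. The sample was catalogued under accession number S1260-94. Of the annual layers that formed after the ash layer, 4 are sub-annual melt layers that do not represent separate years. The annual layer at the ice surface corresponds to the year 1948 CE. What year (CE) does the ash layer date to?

Total annual layers = 523 + 387 + 43 = 953.
The ash layer sits at annual layer 199 from the deep end, so 953 − 199 = 754 annual layers formed after it.
Removing the 4 false annual layers leaves 754 − 4 = 750 true annual layers beyond the ash layer.
The annual layer at the ice surface is 1948 CE, so the ash layer dates to 1948 − 750 = 1198 CE.

1198 CE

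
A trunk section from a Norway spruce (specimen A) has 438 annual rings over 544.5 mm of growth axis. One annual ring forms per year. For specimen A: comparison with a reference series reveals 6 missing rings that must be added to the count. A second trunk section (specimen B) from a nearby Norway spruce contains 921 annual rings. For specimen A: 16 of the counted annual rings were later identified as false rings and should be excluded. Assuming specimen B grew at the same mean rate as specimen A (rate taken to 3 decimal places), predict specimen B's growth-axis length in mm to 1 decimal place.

Specimen A: correcting the raw count gives 438 − 16 + 6 = 428 true annual rings.
A: 544.5 mm over 428 years gives 544.5 / 428 ≈ 1.272 mm/yr.
B's length ≈ 1.272 × 921 = 1171.5 mm.

1171.5 mm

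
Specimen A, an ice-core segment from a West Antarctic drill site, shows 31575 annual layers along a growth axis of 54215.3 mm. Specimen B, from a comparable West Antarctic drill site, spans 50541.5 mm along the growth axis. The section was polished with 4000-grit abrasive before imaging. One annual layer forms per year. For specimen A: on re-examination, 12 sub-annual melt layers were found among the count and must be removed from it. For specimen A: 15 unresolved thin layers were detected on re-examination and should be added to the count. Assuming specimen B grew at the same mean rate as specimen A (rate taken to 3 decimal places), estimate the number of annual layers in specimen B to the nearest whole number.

29436 annual layers

Specimen A: correcting the raw count gives 31575 − 12 + 15 = 31578 true annual layers.
A: Extension rate ≈ 54215.3 / 31578 = 1.717 mm/year.
B spans 50541.5 / 1.717 = 29435.93 years ≈ 29436 annual layers.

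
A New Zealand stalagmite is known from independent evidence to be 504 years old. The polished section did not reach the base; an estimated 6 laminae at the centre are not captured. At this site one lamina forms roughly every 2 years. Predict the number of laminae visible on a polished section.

At 2 years per lamina, 504 / 2 = 252 laminae are expected.
Subtracting the 6 laminae not captured gives 252 − 6 = 246 laminae in the record.

246 laminae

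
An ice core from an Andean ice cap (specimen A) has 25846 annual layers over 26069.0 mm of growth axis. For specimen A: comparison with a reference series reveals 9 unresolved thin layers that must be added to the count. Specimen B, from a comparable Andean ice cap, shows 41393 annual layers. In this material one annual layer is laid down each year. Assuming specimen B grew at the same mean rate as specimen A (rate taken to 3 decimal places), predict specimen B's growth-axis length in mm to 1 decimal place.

Specimen A: after corrections the count is 25846 + 9 = 25855 annual layers.
A: Extension rate ≈ 26069.0 / 25855 = 1.008 mm per year.
For B, 1.008 mm/year × 41393 years = 41724.1 mm.

41724.1 mm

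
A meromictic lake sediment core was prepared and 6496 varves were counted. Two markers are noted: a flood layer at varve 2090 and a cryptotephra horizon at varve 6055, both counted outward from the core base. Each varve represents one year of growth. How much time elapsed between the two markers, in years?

6055 − 2090 = 3965 varves lie between the two events.
That is 3965 years at one varve per year.

3965 years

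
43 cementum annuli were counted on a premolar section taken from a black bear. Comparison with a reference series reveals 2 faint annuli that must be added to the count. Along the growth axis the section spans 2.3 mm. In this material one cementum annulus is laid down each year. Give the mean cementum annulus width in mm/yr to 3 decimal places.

Adjusted count: 43 + 2 = 45 cementum annuli.
Mean rate = 2.3 mm / 45 years ≈ 0.051 mm/yr.

0.051 mm/yr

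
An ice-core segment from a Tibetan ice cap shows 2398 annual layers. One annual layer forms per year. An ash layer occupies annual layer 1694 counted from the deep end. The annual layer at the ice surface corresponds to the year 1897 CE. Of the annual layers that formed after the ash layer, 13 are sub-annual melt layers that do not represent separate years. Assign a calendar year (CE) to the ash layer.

The ash layer sits at annual layer 1694 from the deep end, so 2398 − 1694 = 704 annual layers formed after it.
704 − 13 false = 691 true annual layers after the ash layer.
The annual layer at the ice surface is 1897 CE, so the ash layer dates to 1897 − 691 = 1206 CE.

1206 CE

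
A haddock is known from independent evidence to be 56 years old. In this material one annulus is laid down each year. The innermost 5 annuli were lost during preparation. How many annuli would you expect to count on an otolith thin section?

One annulus per year gives 56 annuli over 56 years.
Subtracting the 5 annuli not captured gives 56 − 5 = 51 annuli in the record.

51 annuli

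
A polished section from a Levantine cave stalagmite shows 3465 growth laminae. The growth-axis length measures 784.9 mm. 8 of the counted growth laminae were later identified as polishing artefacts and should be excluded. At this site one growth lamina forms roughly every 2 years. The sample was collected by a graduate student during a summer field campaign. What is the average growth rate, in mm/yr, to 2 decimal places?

0.11 mm/yr

After corrections the count is 3465 − 8 = 3457 growth laminae.
Multiplying by 2 years per growth lamina: 3457 × 2 = 6914 years.
Mean rate = 784.9 mm / 6914 years ≈ 0.11 mm/yr.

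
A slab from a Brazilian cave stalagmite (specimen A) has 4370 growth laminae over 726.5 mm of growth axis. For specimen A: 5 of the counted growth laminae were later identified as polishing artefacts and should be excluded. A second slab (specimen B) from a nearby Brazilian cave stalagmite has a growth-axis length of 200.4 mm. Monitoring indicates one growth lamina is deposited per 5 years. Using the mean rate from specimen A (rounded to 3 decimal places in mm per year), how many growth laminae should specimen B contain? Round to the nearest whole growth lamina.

1215 growth laminae

Specimen A: correcting the raw count gives 4370 − 5 = 4365 true growth laminae.
Specimen A: 4365 growth laminae at 5 years each span 4365 × 5 = 21825 years.
A: Extension rate ≈ 726.5 / 21825 = 0.033 mm per year.
Specimen B: 200.4 mm / 0.033 mm per year = 6072.73 years; at 5 years per growth lamina that is 6072.73 / 5 ≈ 1215 growth laminae.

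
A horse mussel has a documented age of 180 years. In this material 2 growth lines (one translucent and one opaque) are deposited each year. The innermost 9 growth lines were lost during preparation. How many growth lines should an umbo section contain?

351 growth lines

180 years at 2 growth lines per year gives 180 × 2 = 360 growth lines.
Subtracting the 9 growth lines not captured gives 360 − 9 = 351 growth lines in the record.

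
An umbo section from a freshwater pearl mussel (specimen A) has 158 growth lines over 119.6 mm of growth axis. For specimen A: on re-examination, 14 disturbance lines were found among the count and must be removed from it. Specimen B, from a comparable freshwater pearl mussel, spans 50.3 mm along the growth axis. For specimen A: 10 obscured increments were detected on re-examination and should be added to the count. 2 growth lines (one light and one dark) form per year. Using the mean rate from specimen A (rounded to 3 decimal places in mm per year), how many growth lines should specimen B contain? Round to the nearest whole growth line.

65 growth lines

Specimen A: adjusted count: 158 − 14 + 10 = 154 growth lines.
Specimen A: dividing by 2 growth lines per year: 154 / 2 = 77 years.
A: Mean rate = 119.6 mm / 77 years ≈ 1.553 mm/year.
Specimen B: 50.3 mm / 1.553 mm per year = 32.39 years; at 2 growth lines per year that is 32.39 × 2 ≈ 65 growth lines.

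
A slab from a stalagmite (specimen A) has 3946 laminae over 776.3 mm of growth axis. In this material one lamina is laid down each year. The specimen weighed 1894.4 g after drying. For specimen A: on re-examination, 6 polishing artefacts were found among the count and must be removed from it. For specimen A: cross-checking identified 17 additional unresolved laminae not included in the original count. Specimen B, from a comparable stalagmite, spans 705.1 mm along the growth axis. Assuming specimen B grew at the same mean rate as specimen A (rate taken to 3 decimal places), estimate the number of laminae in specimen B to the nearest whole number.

3597 laminae

Specimen A: correcting the raw count gives 3946 − 6 + 17 = 3957 true laminae.
A: 776.3 mm over 3957 years gives 776.3 / 3957 ≈ 0.196 mm per year.
B spans 705.1 / 0.196 = 3597.45 years ≈ 3597 laminae.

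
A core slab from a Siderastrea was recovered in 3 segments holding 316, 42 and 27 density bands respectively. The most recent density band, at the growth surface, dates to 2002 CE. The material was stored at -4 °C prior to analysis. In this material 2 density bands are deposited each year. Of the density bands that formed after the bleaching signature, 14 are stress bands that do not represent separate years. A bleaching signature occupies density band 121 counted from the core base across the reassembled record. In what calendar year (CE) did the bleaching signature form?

Total density bands = 316 + 42 + 27 = 385.
Between density band 121 and the growth surface there are 385 − 121 = 264 density bands.
Excluding 14 false density bands: 264 − 14 = 250.
With 2 density bands per year, 250 / 2 = 125 years.
The density band at the growth surface is 2002 CE, so the bleaching signature dates to 2002 − 125 = 1877 CE.

1877 CE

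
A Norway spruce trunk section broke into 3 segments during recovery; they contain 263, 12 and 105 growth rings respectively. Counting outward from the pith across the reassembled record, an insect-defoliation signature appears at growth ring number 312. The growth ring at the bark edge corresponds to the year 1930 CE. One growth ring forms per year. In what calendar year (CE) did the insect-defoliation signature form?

1862 CE

Total growth rings = 263 + 12 + 105 = 380.
380 − 312 = 68 growth rings lie beyond the insect-defoliation signature toward the bark edge.
The growth ring at the bark edge is 1930 CE, so the insect-defoliation signature dates to 1930 − 68 = 1862 CE.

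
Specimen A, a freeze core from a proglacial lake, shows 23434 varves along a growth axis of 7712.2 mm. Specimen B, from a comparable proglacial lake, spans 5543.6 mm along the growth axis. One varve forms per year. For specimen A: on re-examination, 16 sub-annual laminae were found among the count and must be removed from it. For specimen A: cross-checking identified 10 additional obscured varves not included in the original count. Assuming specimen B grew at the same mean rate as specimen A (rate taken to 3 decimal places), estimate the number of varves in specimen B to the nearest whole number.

16850 varves

Specimen A: true varve count = 23434 − 16 + 10 = 23428.
A: 7712.2 mm over 23428 years gives 7712.2 / 23428 ≈ 0.329 mm per year.
For B, 5543.6 / 0.329 = 16849.85 years ≈ 16850 varves.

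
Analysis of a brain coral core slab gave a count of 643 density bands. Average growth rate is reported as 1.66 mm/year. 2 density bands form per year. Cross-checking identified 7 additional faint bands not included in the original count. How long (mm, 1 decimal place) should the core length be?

True density band count = 643 + 7 = 650.
Dividing by 2 density bands per year: 650 / 2 = 325 years.
Length ≈ 1.66 × 325 = 539.5 mm.

539.5 mm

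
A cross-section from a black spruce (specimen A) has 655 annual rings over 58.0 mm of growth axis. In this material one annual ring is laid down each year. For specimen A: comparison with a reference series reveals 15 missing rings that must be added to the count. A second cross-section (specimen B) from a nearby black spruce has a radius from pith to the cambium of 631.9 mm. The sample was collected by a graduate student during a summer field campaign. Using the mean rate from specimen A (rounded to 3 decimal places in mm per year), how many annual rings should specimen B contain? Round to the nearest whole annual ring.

7263 annual rings

Specimen A: true annual ring count = 655 + 15 = 670.
A: 58.0 mm over 670 years gives 58.0 / 670 ≈ 0.087 mm/year.
Specimen B: 631.9 mm / 0.087 mm per year = 7263.22 years ≈ 7263 annual rings.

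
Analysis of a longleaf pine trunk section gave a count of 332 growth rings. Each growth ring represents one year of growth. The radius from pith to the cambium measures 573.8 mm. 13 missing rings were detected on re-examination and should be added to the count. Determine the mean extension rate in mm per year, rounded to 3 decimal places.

1.663 mm per year

True growth ring count = 332 + 13 = 345.
Extension rate ≈ 573.8 / 345 = 1.663 mm per year.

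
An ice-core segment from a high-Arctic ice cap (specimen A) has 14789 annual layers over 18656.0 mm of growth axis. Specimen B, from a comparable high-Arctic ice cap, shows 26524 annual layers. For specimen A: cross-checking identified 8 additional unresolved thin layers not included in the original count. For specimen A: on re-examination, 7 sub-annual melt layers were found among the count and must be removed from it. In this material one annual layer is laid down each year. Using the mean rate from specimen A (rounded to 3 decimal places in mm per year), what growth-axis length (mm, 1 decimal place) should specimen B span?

Specimen A: adjusted count: 14789 − 7 + 8 = 14790 annual layers.
A: Mean rate = 18656.0 mm / 14790 years ≈ 1.261 mm per year.
For B, 1.261 mm/year × 26524 years = 33446.8 mm.

33446.8 mm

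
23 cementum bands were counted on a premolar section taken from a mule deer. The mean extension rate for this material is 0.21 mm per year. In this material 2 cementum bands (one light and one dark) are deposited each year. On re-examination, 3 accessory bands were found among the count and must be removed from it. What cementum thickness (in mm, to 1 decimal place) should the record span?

2.1 mm

True cementum band count = 23 − 3 = 20.
With 2 cementum bands per year, 20 / 2 = 10 years.
Predicted length = 0.21 mm/year × 10 years = 2.1 mm.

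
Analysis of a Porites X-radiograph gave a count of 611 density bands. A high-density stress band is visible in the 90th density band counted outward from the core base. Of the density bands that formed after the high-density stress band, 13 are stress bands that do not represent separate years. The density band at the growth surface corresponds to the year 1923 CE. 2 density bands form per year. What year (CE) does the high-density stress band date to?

1669 CE

611 − 90 = 521 density bands lie beyond the high-density stress band toward the growth surface.
521 − 13 false = 508 true density bands after the high-density stress band.
508 density bands at 2 per year is 508 / 2 = 254 years.
Counting back 254 years from 1923 CE places the high-density stress band in 1923 − 254 = 1669 CE.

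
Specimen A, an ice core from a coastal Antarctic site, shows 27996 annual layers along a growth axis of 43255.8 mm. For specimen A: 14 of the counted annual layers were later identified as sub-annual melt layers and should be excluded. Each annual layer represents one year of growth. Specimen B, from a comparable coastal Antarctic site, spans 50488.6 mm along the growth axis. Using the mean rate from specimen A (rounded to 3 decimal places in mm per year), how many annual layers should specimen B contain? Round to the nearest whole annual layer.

32658 annual layers

Specimen A: after corrections the count is 27996 − 14 = 27982 annual layers.
A: Extension rate ≈ 43255.8 / 27982 = 1.546 mm per year.
Specimen B: 50488.6 mm / 1.546 mm per year = 32657.57 years ≈ 32658 annual layers.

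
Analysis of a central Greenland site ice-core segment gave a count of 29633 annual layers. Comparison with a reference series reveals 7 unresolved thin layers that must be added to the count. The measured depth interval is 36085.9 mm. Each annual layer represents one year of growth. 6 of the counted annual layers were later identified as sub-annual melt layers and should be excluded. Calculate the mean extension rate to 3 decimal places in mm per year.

1.218 mm per year

Correcting the raw count gives 29633 − 6 + 7 = 29634 true annual layers.
Mean rate = 36085.9 mm / 29634 years ≈ 1.218 mm per year.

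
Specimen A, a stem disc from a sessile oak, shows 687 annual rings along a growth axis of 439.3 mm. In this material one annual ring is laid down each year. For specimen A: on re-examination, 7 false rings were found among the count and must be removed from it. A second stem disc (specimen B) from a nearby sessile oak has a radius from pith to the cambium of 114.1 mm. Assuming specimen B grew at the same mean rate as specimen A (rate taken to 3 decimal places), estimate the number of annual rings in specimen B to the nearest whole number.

Specimen A: after corrections the count is 687 − 7 = 680 annual rings.
A: 439.3 mm over 680 years gives 439.3 / 680 ≈ 0.646 mm/yr.
Specimen B: 114.1 mm / 0.646 mm per year = 176.63 years ≈ 177 annual rings.

177 annual rings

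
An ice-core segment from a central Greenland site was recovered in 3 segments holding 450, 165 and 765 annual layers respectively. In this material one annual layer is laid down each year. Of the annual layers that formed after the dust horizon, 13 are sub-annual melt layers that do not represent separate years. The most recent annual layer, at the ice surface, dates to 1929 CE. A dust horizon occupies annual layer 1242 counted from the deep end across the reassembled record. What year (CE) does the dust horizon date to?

Total annual layers = 450 + 165 + 765 = 1380.
The dust horizon sits at annual layer 1242 from the deep end, so 1380 − 1242 = 138 annual layers formed after it.
138 − 13 false = 125 true annual layers after the dust horizon.
The annual layer at the ice surface is 1929 CE, so the dust horizon dates to 1929 − 125 = 1804 CE.

1804 CE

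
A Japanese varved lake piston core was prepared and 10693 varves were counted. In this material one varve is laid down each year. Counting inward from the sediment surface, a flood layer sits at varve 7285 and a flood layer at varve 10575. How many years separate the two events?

3290 years

10575 − 7285 = 3290 varves lie between the two events.
At one varve per year, 3290 years elapsed between them.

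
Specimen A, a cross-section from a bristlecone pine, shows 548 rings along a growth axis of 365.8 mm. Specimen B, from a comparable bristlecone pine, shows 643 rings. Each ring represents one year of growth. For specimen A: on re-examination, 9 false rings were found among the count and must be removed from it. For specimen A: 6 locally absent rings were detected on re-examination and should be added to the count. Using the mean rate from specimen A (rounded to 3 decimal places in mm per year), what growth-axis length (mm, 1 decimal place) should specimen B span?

Specimen A: after corrections the count is 548 − 9 + 6 = 545 rings.
A: Extension rate ≈ 365.8 / 545 = 0.671 mm/yr.
Length of B = 0.671 × 643 = 431.5 mm.

431.5 mm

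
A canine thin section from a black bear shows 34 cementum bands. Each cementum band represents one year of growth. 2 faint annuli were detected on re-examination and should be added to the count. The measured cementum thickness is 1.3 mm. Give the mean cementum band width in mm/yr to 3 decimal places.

0.036 mm/yr

Adjusted count: 34 + 2 = 36 cementum bands.
Mean rate = 1.3 mm / 36 years ≈ 0.036 mm/yr.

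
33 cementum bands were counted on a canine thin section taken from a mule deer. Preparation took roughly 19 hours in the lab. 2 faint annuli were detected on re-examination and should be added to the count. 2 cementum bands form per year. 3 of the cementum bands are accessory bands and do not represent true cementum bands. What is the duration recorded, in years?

16 yr

Correcting the raw count gives 33 − 3 + 2 = 32 true cementum bands.
With 2 cementum bands per year, 32 / 2 = 16 years.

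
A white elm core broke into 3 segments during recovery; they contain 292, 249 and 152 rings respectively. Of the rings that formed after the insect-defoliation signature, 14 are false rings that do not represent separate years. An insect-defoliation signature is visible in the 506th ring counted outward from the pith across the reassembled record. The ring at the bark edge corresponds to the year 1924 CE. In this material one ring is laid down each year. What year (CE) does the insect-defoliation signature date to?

Total rings = 292 + 249 + 152 = 693.
Between ring 506 and the bark edge there are 693 − 506 = 187 rings.
Removing the 14 false rings leaves 187 − 14 = 173 true rings beyond the insect-defoliation signature.
Counting back 173 years from 1924 CE places the insect-defoliation signature in 1924 − 173 = 1751 CE.

1751 CE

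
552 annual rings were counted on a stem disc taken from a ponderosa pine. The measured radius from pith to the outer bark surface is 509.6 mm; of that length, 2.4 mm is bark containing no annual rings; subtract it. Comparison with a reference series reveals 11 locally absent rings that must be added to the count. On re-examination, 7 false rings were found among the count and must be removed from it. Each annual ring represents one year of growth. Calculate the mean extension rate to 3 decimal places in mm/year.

Correcting the raw count gives 552 − 7 + 11 = 556 true annual rings.
Net length = 509.6 − 2.4 = 507.2 mm.
Mean rate = 507.2 mm / 556 years ≈ 0.912 mm/year.

0.912 mm/year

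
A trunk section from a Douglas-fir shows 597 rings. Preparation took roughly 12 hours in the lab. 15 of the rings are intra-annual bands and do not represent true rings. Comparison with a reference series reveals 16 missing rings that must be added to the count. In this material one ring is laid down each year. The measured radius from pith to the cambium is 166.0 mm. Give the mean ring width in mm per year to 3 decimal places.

0.278 mm per year

After corrections the count is 597 − 15 + 16 = 598 rings.
Extension rate ≈ 166.0 / 598 = 0.278 mm per year.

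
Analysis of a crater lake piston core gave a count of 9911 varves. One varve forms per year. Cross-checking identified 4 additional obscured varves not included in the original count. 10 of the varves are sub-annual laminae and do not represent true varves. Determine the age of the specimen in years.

Adjusted count: 9911 − 10 + 4 = 9905 varves.
At one varve per year, that is 9905 years.

9905 years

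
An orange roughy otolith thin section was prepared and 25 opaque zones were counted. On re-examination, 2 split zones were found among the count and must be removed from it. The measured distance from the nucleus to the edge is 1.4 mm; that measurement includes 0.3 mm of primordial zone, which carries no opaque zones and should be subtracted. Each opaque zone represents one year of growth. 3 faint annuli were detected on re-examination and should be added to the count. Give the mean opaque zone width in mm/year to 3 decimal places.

Correcting the raw count gives 25 − 2 + 3 = 26 true opaque zones.
Removing the 0.3 mm offcut leaves 1.4 − 0.3 = 1.1 mm.
Mean rate = 1.1 mm / 26 years ≈ 0.042 mm/year.

0.042 mm/year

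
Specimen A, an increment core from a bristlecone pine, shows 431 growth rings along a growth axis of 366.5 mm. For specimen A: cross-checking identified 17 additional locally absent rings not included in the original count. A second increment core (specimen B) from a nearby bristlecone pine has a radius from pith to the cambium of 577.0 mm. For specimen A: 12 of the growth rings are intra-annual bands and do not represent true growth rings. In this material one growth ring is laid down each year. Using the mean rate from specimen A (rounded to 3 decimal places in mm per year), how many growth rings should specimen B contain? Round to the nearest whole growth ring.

Specimen A: after corrections the count is 431 − 12 + 17 = 436 growth rings.
A: Extension rate ≈ 366.5 / 436 = 0.841 mm/year.
For B, 577.0 / 0.841 = 686.09 years ≈ 686 growth rings.

686 growth rings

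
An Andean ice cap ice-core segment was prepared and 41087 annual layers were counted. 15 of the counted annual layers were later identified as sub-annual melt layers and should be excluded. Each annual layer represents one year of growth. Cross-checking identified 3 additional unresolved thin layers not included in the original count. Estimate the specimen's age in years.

Adjusted count: 41087 − 15 + 3 = 41075 annual layers.
With a one-to-one annual layer periodicity this is 41075 years.

41075 yr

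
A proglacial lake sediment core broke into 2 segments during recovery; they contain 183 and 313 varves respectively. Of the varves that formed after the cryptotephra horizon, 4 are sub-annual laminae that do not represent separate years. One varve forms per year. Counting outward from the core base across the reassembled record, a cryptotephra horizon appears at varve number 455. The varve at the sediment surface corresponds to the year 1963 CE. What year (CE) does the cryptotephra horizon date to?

1926 CE

Total varves = 183 + 313 = 496.
The cryptotephra horizon sits at varve 455 from the core base, so 496 − 455 = 41 varves formed after it.
Removing the 4 false varves leaves 41 − 4 = 37 true varves beyond the cryptotephra horizon.
1963 − 37 = 1926 CE.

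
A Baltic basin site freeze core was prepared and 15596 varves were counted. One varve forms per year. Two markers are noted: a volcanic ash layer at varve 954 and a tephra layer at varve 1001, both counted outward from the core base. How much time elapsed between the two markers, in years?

47 years

1001 − 954 = 47 varves lie between the two events.
That is 47 years at one varve per year.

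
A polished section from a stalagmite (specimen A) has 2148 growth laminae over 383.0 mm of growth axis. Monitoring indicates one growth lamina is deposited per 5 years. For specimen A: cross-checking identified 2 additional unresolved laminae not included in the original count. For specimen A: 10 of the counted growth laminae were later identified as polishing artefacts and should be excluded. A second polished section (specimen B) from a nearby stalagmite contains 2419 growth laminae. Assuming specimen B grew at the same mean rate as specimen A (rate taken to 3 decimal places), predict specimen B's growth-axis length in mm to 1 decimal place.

Specimen A: adjusted count: 2148 − 10 + 2 = 2140 growth laminae.
Specimen A: multiplying by 5 years per growth lamina: 2140 × 5 = 10700 years.
A: Mean rate = 383.0 mm / 10700 years ≈ 0.036 mm/yr.
Specimen B: at 5 years per growth lamina, 2419 × 5 = 12095 years. Length of B = 0.036 × 12095 = 435.4 mm.

435.4 mm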